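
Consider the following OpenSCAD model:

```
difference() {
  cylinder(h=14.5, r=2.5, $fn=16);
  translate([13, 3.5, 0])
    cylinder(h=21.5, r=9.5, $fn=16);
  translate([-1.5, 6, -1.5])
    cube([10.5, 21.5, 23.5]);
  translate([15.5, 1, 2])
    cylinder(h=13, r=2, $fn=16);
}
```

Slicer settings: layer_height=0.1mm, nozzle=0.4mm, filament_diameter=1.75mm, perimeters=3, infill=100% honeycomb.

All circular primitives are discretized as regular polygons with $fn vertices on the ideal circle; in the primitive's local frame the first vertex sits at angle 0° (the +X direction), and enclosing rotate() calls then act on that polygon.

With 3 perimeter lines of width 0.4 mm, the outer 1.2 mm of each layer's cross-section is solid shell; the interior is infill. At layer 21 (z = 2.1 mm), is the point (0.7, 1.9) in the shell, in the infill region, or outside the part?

shell

At z = 2.1 mm: the r=2.5 cylinder gives a regular 16-gon of circumradius 2.5 (constant along its height); the r=9.5 cylinder at (13, 3.5) contributes a regular 16-gon of circumradius 9.5; the cube at (-1.5, 6) is present — its section is the full 10.5×21.5 rectangle; the r=2 cylinder at (15.5, 1) contributes a regular 16-gon of circumradius 2; After the difference (first − rest): starting from the r=2.5 cylinder, the r=9.5 cylinder at (13, 3.5) misses the remaining region (no effect); the 10.5×21.5 cube at (-1.5, 6) misses the remaining region (no effect); the r=2 cylinder at (15.5, 1) misses the remaining region (no effect) — 1 connected region. Overall, the cross-section is a single solid region. The nearest boundary edge runs (0.00, 2.50)→(0.96, 2.31); distance from the point to it = 0.45 mm. The point is inside the cross-section, 0.45 mm from the nearest boundary — within the 1.2 mm shell band (3 × 0.4).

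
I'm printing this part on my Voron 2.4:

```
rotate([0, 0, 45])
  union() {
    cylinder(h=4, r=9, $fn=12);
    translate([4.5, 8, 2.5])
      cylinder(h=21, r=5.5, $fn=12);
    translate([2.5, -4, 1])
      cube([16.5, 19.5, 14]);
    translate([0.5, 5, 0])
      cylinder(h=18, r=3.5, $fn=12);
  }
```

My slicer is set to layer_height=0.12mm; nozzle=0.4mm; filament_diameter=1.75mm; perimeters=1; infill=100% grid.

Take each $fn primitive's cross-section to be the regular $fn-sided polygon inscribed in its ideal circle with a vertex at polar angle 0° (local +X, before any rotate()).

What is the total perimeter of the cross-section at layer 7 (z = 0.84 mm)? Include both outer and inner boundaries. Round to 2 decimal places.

At z = 0.84 mm: the cylinder: section is a regular 12-gon, circumradius r=9 (perimeter = 2·12·9.000·sin(180°/12) = 55.90 mm); the cylinder at (4.5, 8) is absent (z outside [2.5, 23.5]); the cube at (2.5, -4) does not reach this height (z outside [1, 15]); the r=3.5 cylinder at (0.5, 5) contributes a regular 12-gon of circumradius 3.5 (perimeter = 2·12·3.500·sin(180°/12) = 21.74 mm); Combining (union): the r=3.5 cylinder at (0.5, 5) lies entirely inside the r=9 cylinder, so the union is just the r=9 cylinder — boundary = 55.90 mm; (whole slice rotated 45° about Z — lengths, areas and connectivity unchanged). Overall, the cross-section is a single solid region. Total boundary length (outer) = 55.90 mm.

55.90 mm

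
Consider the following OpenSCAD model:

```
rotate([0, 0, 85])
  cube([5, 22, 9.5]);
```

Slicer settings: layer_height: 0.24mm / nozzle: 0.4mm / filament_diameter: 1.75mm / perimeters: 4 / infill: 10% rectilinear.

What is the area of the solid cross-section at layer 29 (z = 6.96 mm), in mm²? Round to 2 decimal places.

At z = 6.96 mm: the 5×22 cube contributes its full rectangle (area 110.00 mm²); (rotated 85° about Z; rotation is an isometry so areas/perimeters/island counts are preserved). Overall, the cross-section is a single solid region. Net area = 110.00 mm².

110.00 mm²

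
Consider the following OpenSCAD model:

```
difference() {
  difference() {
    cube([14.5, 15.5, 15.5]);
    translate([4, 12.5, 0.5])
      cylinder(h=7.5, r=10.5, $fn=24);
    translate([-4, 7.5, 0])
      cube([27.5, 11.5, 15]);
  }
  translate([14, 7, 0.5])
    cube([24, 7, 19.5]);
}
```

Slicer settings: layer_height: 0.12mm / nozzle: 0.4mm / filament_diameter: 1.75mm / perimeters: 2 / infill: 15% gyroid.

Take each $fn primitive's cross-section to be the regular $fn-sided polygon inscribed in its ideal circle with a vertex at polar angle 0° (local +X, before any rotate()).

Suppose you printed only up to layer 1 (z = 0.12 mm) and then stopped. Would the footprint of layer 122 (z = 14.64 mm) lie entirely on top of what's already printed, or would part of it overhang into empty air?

entirely on top

Compare the two slices. At z = 0.12: the 14.5×15.5 cube contributes its full rectangle (area 224.75 mm²); the cylinder at (4, 12.5) does not reach this height (z outside [0.5, 8]); the cube at (-4, 7.5) is present — its section is the full 27.5×11.5 rectangle (area 316.25 mm²); Taking the first minus the rest: starting from the 14.5×15.5 cube (224.75 mm²), the 27.5×11.5 cube at (-4, 7.5) partially overlaps it — only the 116.00 mm² overlap (of its 316.25 mm²) is removed, clipping the outline — area = 108.75 mm²; the cube at (14, 7) does not reach this height (z outside [0.5, 20]); After the difference (first − rest): none of the subtracted shapes is present at this height, so the result so far is unchanged — area = 108.75 mm². At z = 14.64: the 14.5×15.5 cube contributes its full rectangle (area 224.75 mm²); the cylinder at (4, 12.5) does not reach this height (z outside [0.5, 8]); the 27.5×11.5 cube at (-4, 7.5) contributes its full rectangle (area 316.25 mm²); Subtracting the remaining from the first: starting from the 14.5×15.5 cube (224.75 mm²), the 27.5×11.5 cube at (-4, 7.5) partially overlaps it — only the 116.00 mm² overlap (of its 316.25 mm²) is removed, clipping the outline — area = 108.75 mm²; the cube at (14, 7) is present — its section is the full 24×7 rectangle (area 168.00 mm²); After the difference (first − rest): starting from the result so far (108.75 mm²), the 24×7 cube at (14, 7) partially overlaps it — only the 0.25 mm² overlap (of its 168.00 mm²) is removed, clipping the outline — area = 108.50 mm². Checking containment: the cross-section at z = 14.64 is a subset of the cross-section at z = 0.12.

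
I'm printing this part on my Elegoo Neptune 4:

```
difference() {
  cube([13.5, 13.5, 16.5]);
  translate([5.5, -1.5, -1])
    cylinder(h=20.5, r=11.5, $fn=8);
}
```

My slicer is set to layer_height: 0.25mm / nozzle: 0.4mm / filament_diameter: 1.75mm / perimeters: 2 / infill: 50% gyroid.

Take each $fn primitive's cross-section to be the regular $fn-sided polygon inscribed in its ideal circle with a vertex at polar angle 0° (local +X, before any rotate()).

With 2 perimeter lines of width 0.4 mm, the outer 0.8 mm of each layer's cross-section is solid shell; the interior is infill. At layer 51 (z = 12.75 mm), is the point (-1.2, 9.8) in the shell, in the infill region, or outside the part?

outside

At z = 12.75 mm: the cube (footprint 13.5×13.5) is included at this height; the r=11.5 cylinder at (5.5, -1.5) gives a regular 8-gon of circumradius 11.5 (constant along its height); After the difference (first − rest): starting from the 13.5×13.5 cube, the r=11.5 cylinder at (5.5, -1.5) partially overlaps it — only the 115.48 mm² overlap (of its 374.06 mm²) is removed, clipping the outline — 1 connected region. Overall, the cross-section is a single solid region. The nearest boundary edge runs (0.00, 7.72)→(0.00, 13.50); distance from the point to it = 1.20 mm. The point is not inside any of the regions above, so it lies outside the cross-section (1.20 mm from the nearest boundary).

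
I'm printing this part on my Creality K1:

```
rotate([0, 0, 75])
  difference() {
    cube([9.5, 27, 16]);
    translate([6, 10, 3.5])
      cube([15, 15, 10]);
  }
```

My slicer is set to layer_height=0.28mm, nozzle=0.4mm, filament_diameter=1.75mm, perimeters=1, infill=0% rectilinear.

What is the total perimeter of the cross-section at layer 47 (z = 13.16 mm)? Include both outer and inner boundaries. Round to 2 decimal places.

At z = 13.16 mm: the cube is present — its section is the full 9.5×27 rectangle (perimeter 73.00 mm); the cube at (6, 10) is present — its section is the full 15×15 rectangle (perimeter 60.00 mm); After the difference (first − rest): starting from the 9.5×27 cube, the 15×15 cube at (6, 10) partially overlaps it — only the 52.50 mm² overlap (of its 225.00 mm²) is removed, clipping the outline — boundary = 80.00 mm; (whole slice rotated 75° about Z — lengths, areas and connectivity unchanged). Overall, the cross-section is a single solid region. Total boundary length (outer) = 80.00 mm.

80.00 mm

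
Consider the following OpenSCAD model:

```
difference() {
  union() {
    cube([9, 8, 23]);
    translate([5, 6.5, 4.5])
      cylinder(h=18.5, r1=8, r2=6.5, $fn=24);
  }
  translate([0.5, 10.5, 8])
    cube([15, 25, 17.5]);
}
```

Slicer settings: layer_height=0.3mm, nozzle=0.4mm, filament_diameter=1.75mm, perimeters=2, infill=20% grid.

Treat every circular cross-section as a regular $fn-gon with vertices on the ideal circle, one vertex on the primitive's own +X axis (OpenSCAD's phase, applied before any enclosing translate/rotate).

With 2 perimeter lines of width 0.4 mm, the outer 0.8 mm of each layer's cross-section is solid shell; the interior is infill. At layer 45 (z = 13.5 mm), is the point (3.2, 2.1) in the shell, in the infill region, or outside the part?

infill

At z = 13.5 mm: the cube (footprint 9×8) is included at this height; the cone at (5, 6.5) contributes a regular 24-gon of circumradius 7.270 (interpolated between r1=8 and r2=6.5 at t=0.486); Merging all regions: the regions partially overlap (shared area 70.78 mm²), so overlapping operands fuse into one piece — 1 connected region; the 15×25 cube at (0.5, 10.5) contributes its full rectangle; Subtracting the remaining from the first: starting from that combined region, the 15×25 cube at (0.5, 10.5) partially overlaps it — only the 25.95 mm² overlap (of its 375.00 mm²) is removed, clipping the outline — 1 connected region. Overall, the cross-section is a single solid region. The nearest boundary edge runs (3.12, -0.52)→(1.86, 0.00); distance from the point to it = 2.45 mm. The point is inside the cross-section and 2.45 mm from the nearest boundary — more than the 0.8 mm shell width (2 × 0.4), so it's in the infill interior.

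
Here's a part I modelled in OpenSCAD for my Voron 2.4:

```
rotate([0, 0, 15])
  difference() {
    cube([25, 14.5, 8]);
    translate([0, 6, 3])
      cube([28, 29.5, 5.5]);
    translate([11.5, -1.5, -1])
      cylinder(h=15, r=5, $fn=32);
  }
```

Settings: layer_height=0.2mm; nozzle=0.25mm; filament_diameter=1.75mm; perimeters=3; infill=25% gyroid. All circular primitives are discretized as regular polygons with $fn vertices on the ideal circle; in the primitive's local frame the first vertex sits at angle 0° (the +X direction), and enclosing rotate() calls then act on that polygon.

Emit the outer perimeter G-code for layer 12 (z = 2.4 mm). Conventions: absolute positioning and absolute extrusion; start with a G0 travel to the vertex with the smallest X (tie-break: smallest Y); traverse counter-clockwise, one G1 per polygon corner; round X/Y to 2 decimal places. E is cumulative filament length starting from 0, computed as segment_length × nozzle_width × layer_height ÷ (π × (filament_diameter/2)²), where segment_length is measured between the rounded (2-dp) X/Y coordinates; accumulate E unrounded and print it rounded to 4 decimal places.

G0 X-3.75 Y14.01 Z2.40
G1 X0.00 Y0.00 E0.3015
G1 X6.53 Y1.75 E0.4420
G1 X6.54 Y2.18 E0.4510
G1 X6.76 Y3.13 E0.4712
G1 X7.17 Y4.03 E0.4918
G1 X7.74 Y4.82 E0.5120
G1 X8.45 Y5.49 E0.5323
G1 X9.28 Y6.01 E0.5527
G1 X10.20 Y6.36 E0.5732
G1 X11.17 Y6.52 E0.5936
G1 X12.15 Y6.48 E0.6140
G1 X13.10 Y6.26 E0.6343
G1 X14.00 Y5.86 E0.6547
G1 X14.79 Y5.29 E0.6750
G1 X15.46 Y4.57 E0.6954
G1 X15.69 Y4.20 E0.7045
G1 X24.15 Y6.47 E0.8866
G1 X20.40 Y20.48 E1.1880
G1 X-3.75 Y14.01 E1.7078

At z = 2.4 mm: the cube (footprint 25×14.5) is included at this height; the cube at (0, 6) does not reach this height (z outside [3, 8.5]); the r=5 cylinder at (11.5, -1.5) gives a regular 32-gon of circumradius 5 (constant along its height); Subtracting the remaining from the first: starting from the 25×14.5 cube, the r=5 cylinder at (11.5, -1.5) partially overlaps it — only the 24.30 mm² overlap (of its 78.04 mm²) is removed, clipping the outline — 1 connected region; (rotated 15° about Z; rotation is an isometry so areas/perimeters/island counts are preserved). The outline is a single polygon with 19 vertices. Extrusion per mm of travel: 0.25 × 0.2 / (π × 0.875²) = 0.020788. Accumulating E over each segment gives final E = 1.7078.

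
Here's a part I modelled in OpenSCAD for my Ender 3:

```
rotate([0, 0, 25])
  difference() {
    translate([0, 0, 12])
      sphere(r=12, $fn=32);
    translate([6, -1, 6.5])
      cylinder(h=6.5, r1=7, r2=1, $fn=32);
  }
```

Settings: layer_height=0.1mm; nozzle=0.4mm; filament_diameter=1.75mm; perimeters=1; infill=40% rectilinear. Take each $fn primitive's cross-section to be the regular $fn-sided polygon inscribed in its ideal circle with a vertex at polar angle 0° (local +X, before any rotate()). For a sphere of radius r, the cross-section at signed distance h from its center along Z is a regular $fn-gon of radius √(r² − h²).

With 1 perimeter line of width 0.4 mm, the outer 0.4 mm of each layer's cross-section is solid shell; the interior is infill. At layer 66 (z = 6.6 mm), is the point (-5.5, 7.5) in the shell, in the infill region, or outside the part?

infill

At z = 6.6 mm: the sphere: section is a regular 32-gon, circumradius = √(r²−h²) = √(12²−5.4²) = 10.716; the cone at (6, -1) contributes a regular 32-gon of circumradius 6.908 (interpolated between r1=7 and r2=1 at t=0.015); After the difference (first − rest): starting from the r=12 sphere, the cone at (6, -1) partially overlaps it — only the 126.31 mm² overlap (of its 148.94 mm²) is removed, clipping the outline — 1 connected region; (rotated 25° about Z; rotation is an isometry so areas/perimeters/island counts are preserved). Overall, the cross-section is a single solid region. Undo the 25° rotation: the query point maps to (-1.815, 9.122) in the un-rotated model frame. The nearest boundary edge runs (-4.10, 9.90)→(-2.09, 10.51); distance from the point to it = 1.41 mm. The point is inside the cross-section and 1.41 mm from the nearest boundary — more than the 0.4 mm shell width (1 × 0.4), so it's in the infill interior.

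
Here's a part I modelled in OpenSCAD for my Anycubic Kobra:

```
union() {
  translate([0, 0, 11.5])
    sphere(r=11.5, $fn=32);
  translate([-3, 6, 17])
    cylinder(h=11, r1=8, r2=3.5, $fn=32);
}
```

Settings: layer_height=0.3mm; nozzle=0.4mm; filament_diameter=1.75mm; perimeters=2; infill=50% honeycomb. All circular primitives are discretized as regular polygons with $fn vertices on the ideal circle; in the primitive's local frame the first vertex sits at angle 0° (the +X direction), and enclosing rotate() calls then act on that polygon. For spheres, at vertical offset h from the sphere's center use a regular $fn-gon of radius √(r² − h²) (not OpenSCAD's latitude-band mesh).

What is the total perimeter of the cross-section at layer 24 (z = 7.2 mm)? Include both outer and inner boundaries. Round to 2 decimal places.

66.91 mm

At z = 7.2 mm: the sphere: section is a regular 32-gon, circumradius = √(r²−h²) = √(11.5²−4.3²) = 10.666 (perimeter = 2·32·10.666·sin(180°/32) = 66.91 mm); the cone at (-3, 6) does not reach this height (z outside [17, 28]); Merging all regions: only the r=11.5 sphere is present, so the union is just that shape — boundary = 66.91 mm. Overall, the cross-section is a single solid region. Total boundary length (outer) = 66.91 mm.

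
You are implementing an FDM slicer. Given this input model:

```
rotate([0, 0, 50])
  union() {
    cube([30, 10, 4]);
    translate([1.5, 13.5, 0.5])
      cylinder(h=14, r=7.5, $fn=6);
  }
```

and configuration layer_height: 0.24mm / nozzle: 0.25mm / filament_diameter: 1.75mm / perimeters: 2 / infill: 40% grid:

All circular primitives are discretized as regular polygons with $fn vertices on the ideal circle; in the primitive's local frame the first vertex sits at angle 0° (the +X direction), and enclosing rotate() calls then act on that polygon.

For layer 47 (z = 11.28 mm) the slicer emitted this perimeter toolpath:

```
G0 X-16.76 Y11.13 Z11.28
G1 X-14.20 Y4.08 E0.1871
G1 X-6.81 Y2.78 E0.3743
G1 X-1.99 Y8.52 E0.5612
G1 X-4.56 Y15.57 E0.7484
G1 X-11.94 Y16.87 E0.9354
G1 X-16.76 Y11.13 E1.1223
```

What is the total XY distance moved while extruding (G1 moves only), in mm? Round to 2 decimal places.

44.99 mm

Sum the Euclidean lengths of each G1 segment: total = 44.99 mm.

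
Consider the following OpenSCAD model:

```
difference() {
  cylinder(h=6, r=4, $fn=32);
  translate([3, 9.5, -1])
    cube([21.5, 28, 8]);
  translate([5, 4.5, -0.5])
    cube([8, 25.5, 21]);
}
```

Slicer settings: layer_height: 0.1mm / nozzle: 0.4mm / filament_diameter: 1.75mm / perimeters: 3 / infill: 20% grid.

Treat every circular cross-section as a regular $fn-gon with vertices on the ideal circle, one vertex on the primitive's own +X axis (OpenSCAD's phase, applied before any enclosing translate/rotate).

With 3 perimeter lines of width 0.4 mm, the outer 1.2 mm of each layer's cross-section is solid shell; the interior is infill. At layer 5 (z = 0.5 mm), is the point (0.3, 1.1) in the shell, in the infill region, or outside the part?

At z = 0.5 mm: the cylinder: section is a regular 32-gon, circumradius r=4; the 21.5×28 cube at (3, 9.5) contributes its full rectangle; the cube at (5, 4.5) (footprint 8×25.5) is included at this height; After the difference (first − rest): starting from the r=4 cylinder, the 21.5×28 cube at (3, 9.5) misses the remaining region (no effect); the 8×25.5 cube at (5, 4.5) misses the remaining region (no effect) — 1 connected region. Overall, the cross-section is a single solid region. The nearest boundary edge runs (0.78, 3.92)→(1.53, 3.70); distance from the point to it = 2.84 mm. The point is inside the cross-section and 2.84 mm from the nearest boundary — more than the 1.2 mm shell width (3 × 0.4), so it's in the infill interior.

infill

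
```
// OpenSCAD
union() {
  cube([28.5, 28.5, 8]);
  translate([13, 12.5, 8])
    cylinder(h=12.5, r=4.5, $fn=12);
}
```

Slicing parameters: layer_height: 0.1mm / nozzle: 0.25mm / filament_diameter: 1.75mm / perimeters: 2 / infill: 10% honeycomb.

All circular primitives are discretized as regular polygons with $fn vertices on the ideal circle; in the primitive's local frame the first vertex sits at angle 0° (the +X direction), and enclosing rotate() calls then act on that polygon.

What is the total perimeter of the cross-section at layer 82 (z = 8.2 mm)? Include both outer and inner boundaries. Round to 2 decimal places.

At z = 8.2 mm: the cube does not reach this height (z outside [0, 8]); the r=4.5 cylinder at (13, 12.5) contributes a regular 12-gon of circumradius 4.5 (perimeter = 2·12·4.500·sin(180°/12) = 27.95 mm); Taking the union: only the r=4.5 cylinder at (13, 12.5) is present, so the union is just that shape — boundary = 27.95 mm. Overall, the cross-section is a single solid region. Total boundary length (outer) = 27.95 mm.

27.95 mm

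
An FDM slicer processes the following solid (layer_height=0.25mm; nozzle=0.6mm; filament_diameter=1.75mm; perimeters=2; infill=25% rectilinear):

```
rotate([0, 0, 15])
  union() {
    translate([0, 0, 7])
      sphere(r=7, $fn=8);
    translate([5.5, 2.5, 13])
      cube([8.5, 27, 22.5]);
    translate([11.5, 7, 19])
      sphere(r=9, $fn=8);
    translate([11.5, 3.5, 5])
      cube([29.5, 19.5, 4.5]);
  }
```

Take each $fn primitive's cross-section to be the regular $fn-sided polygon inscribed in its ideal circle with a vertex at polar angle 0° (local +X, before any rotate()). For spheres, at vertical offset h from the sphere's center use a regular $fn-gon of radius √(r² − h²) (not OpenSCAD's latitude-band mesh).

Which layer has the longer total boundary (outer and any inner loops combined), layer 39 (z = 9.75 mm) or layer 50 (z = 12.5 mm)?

Layer 39 (z = 9.75): the sphere: section is a regular 8-gon, circumradius = √(r²−h²) = √(7²−2.75²) = 6.437 (perimeter = 2·8·6.437·sin(180°/8) = 39.41 mm); the cube at (5.5, 2.5) is not intersected at this z (z outside [13, 35.5]); the sphere at (11.5, 7) is not intersected at this z (|z−center|=9.250 > r=9); the cube at (11.5, 3.5) is absent (z outside [5, 9.5]); Taking the union: only the r=7 sphere is present, so the union is just that shape — boundary = 39.41 mm; (rotated 15° about Z; rotation is an isometry so areas/perimeters/island counts are preserved). So its perimeter = 39.41 mm. Layer 50 (z = 12.5): the sphere: section is a regular 8-gon, circumradius = √(r²−h²) = √(7²−5.5²) = 4.330 (perimeter = 2·8·4.330·sin(180°/8) = 26.51 mm); the cube at (5.5, 2.5) does not reach this height (z outside [13, 35.5]); the r=9 sphere at (11.5, 7) slices to a regular 8-gon of circumradius 6.225 (√(r²−h²) with h=6.5 from center) (perimeter = 2·8·6.225·sin(180°/8) = 38.11 mm); the cube at (11.5, 3.5) is not intersected at this z (z outside [5, 9.5]); Combining (union): the 2 present regions are separate (no shared area or edge), so areas and boundary lengths simply add and each stays a separate island — boundary = 64.63 mm; (rotated 15° about Z; rotation is an isometry so areas/perimeters/island counts are preserved). So its perimeter = 64.63 mm. Layer 50 is larger (64.63 vs 39.41 mm).

layer 50 (z = 12.5 mm)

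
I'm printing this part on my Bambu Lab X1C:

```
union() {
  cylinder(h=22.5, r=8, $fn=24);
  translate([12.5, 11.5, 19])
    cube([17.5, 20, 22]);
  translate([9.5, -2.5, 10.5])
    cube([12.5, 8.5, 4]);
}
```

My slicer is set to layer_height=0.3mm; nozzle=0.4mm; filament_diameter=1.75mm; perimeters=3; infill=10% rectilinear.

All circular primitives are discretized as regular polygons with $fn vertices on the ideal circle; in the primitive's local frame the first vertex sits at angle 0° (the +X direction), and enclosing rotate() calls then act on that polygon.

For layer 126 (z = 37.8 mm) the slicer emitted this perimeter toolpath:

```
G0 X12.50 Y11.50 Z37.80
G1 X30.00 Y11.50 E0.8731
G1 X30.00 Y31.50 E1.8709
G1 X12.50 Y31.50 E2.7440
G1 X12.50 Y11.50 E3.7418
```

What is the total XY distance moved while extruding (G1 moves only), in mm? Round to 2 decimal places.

Sum the Euclidean lengths of each G1 segment: total = 75.00 mm.

75.00 mm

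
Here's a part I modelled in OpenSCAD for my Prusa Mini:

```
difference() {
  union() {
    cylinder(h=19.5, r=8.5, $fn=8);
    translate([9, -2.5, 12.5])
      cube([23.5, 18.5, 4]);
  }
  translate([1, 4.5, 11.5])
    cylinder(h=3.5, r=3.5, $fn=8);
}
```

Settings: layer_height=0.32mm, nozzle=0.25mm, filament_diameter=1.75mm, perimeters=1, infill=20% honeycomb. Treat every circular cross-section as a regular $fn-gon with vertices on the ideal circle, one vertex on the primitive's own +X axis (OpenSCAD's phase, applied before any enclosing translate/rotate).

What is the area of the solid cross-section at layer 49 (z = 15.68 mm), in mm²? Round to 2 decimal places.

At z = 15.68 mm: the r=8.5 cylinder contributes a regular 8-gon of circumradius 8.5 (area = (8/2)·8.500²·sin(360°/8) = 204.35 mm²); the cube at (9, -2.5) is present — its section is the full 23.5×18.5 rectangle (area 434.75 mm²); Taking the union: the 2 present regions are separate (no shared area or edge), so areas and boundary lengths simply add and each stays a separate island — area = 639.10 mm²; the cylinder at (1, 4.5) is absent (z outside [11.5, 15]); After the difference (first − rest): none of the subtracted shapes is present at this height, so that combined region is unchanged — area = 639.10 mm². Overall, the cross-section has 2 separate islands. Net area = 639.10 mm².

639.10 mm²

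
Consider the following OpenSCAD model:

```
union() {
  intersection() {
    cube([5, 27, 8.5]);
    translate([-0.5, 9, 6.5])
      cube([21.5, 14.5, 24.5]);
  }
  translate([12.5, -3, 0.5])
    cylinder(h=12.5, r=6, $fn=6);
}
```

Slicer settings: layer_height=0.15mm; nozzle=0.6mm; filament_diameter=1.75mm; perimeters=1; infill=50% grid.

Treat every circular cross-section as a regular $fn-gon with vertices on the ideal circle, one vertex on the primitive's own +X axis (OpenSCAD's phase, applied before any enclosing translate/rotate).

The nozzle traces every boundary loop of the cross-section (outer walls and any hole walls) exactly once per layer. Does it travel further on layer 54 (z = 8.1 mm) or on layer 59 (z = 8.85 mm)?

layer 54 (z = 8.1 mm)

Layer 54 (z = 8.1): the 5×27 cube contributes its full rectangle (perimeter 64.00 mm); the cube at (-0.5, 9) is present — its section is the full 21.5×14.5 rectangle (perimeter 72.00 mm); Keeping only the common overlap: the 21.5×14.5 cube at (-0.5, 9) partially overlaps the 5×27 cube; clipping to the common part keeps 72.50 mm² — boundary = 39.00 mm; the cylinder at (12.5, -3): section is a regular 6-gon, circumradius r=6 (perimeter = 2·6·6.000·sin(180°/6) = 36.00 mm); Taking the union: the 2 present regions are separate (no shared area or edge), so areas and boundary lengths simply add and each stays a separate island — boundary = 75.00 mm. So its perimeter = 75.00 mm. Layer 59 (z = 8.85): the cube does not reach this height (z outside [0, 8.5]); the cube at (-0.5, 9) (footprint 21.5×14.5) is included at this height (perimeter 72.00 mm); After intersecting: at least one operand is absent at this height, so nothing remains; the r=6 cylinder at (12.5, -3) contributes a regular 6-gon of circumradius 6 (perimeter = 2·6·6.000·sin(180°/6) = 36.00 mm); Combining (union): only the r=6 cylinder at (12.5, -3) is present, so the union is just that shape — boundary = 36.00 mm. So its perimeter = 36.00 mm. Layer 54 is larger (75.00 vs 36.00 mm).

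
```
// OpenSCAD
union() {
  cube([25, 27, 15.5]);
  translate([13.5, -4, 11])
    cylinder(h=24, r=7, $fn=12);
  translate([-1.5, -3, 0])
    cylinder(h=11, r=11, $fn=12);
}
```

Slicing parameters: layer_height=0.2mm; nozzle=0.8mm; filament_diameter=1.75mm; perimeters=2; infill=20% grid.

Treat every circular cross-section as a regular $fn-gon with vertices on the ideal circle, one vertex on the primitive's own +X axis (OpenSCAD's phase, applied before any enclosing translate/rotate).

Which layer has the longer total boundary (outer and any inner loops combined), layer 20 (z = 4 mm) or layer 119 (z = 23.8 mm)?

layer 20 (z = 4 mm)

Layer 20 (z = 4): the cube (footprint 25×27) is included at this height (perimeter 104.00 mm); the cylinder at (13.5, -4) does not reach this height (z outside [11, 35]); the r=11 cylinder at (-1.5, -3) contributes a regular 12-gon of circumradius 11 (perimeter = 2·12·11.000·sin(180°/12) = 68.33 mm); Merging all regions: the regions partially overlap (shared area 47.26 mm²), so the edge portions inside another operand are dropped and the merged outline is re-measured after clipping — boundary = 143.61 mm. So its perimeter = 143.61 mm. Layer 119 (z = 23.8): the cube is absent (z outside [0, 15.5]); the cylinder at (13.5, -4): section is a regular 12-gon, circumradius r=7 (perimeter = 2·12·7.000·sin(180°/12) = 43.48 mm); the cylinder at (-1.5, -3) is absent (z outside [0, 11]); Taking the union: only the r=7 cylinder at (13.5, -4) is present, so the union is just that shape — boundary = 43.48 mm. So its perimeter = 43.48 mm. Layer 20 is larger (143.61 vs 43.48 mm).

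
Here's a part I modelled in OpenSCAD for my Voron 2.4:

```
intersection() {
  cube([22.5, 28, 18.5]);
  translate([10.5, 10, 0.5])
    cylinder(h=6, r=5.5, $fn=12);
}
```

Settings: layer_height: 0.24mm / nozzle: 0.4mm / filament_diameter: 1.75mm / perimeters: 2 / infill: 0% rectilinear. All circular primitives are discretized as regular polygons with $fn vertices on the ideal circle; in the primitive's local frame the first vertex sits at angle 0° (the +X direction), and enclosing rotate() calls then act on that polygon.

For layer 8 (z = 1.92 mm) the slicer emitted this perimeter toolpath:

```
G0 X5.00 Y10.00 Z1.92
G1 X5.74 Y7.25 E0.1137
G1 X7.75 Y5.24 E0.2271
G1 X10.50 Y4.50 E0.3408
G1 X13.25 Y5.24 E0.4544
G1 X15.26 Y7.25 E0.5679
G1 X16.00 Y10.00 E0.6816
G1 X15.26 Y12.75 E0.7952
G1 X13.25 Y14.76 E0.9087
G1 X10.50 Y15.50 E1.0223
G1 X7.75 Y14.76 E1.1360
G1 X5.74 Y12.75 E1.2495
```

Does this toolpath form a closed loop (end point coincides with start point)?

no

Start point (G0): (5.00, 10.00). End point (last G1): the path does not return to the start — open.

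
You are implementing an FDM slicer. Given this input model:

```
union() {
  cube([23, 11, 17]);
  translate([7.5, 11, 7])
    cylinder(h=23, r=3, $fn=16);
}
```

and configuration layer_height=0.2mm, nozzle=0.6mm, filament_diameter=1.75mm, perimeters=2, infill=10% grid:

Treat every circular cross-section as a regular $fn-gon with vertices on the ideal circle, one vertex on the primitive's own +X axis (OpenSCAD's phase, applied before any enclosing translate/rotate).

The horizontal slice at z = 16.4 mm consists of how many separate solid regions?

1

At z = 16.4 mm: the 23×11 cube contributes its full rectangle; the cylinder at (7.5, 11): section is a regular 16-gon, circumradius r=3; Combining (union): the regions partially overlap (shared area 13.78 mm²), so overlapping operands fuse into one piece — 1 connected region. The result has 1 disconnected region.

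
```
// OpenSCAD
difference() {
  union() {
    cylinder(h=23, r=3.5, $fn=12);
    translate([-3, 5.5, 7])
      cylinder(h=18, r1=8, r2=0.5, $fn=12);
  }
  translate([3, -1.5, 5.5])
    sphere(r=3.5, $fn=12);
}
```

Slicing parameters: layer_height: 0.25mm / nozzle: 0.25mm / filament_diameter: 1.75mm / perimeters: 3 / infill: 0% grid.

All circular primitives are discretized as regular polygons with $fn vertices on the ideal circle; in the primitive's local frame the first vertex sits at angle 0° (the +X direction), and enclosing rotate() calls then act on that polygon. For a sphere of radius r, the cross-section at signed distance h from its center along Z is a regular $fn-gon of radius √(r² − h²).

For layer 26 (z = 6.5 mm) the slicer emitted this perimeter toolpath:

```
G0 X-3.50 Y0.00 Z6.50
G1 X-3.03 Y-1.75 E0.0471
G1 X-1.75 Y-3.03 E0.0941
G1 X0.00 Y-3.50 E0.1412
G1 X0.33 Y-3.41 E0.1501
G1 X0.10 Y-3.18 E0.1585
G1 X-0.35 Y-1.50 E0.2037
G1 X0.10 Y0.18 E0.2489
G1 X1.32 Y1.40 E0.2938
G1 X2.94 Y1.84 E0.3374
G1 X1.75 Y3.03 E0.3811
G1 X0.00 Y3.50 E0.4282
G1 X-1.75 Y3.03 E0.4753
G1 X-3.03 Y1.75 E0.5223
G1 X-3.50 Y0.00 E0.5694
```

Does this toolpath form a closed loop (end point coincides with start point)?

yes

Start point (G0): (-3.50, 0.00). End point (last G1): the path returns to the start — closed.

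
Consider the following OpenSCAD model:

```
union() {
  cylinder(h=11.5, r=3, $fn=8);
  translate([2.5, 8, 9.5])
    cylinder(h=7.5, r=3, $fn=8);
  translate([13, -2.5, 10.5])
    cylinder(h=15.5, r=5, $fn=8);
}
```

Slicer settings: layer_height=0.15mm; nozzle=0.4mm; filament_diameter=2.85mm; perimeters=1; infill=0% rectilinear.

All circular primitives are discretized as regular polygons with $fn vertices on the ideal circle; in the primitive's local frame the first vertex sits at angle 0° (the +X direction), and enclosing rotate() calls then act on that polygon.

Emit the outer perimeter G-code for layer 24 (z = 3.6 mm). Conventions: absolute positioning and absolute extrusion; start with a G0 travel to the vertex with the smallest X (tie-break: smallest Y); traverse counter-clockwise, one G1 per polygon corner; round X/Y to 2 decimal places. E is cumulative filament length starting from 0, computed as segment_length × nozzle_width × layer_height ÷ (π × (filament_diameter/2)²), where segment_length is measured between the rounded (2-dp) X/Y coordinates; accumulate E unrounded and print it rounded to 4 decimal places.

At z = 3.6 mm: the r=3 cylinder gives a regular 8-gon of circumradius 3 (constant along its height); the cylinder at (2.5, 8) is not intersected at this z (z outside [9.5, 17]); the cylinder at (13, -2.5) does not reach this height (z outside [10.5, 26]); Merging all regions: only the r=3 cylinder is present, so the union is just that shape — 1 connected region. The outline is a single polygon with 8 vertices. Extrusion per mm of travel: 0.4 × 0.15 / (π × 1.425²) = 0.009405. Accumulating E over each segment gives final E = 0.1727.

G0 X-3.00 Y0.00 Z3.60
G1 X-2.12 Y-2.12 E0.0216
G1 X0.00 Y-3.00 E0.0432
G1 X2.12 Y-2.12 E0.0648
G1 X3.00 Y0.00 E0.0864
G1 X2.12 Y2.12 E0.1079
G1 X0.00 Y3.00 E0.1295
G1 X-2.12 Y2.12 E0.1511
G1 X-3.00 Y0.00 E0.1727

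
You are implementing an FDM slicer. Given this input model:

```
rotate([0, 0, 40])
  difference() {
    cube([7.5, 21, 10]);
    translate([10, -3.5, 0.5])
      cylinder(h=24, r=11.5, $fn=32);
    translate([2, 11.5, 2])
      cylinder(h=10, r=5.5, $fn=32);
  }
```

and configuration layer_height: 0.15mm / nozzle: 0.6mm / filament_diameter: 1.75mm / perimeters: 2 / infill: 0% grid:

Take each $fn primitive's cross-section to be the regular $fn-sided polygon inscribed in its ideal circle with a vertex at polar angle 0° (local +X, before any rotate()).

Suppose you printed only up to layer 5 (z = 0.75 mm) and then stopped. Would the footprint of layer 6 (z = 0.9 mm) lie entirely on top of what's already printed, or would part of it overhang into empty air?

Compare the two slices. At z = 0.75: the cube (footprint 7.5×21) is included at this height (area 157.50 mm²); the r=11.5 cylinder at (10, -3.5) gives a regular 32-gon of circumradius 11.5 (constant along its height) (area = (32/2)·11.500²·sin(360°/32) = 412.81 mm²); the cylinder at (2, 11.5) is absent (z outside [2, 12]); After the difference (first − rest): starting from the 7.5×21 cube (157.50 mm²), the r=11.5 cylinder at (10, -3.5) partially overlaps it — only the 42.98 mm² overlap (of its 412.81 mm²) is removed, clipping the outline — area = 114.52 mm²; (rotated 40° about Z; rotation is an isometry so areas/perimeters/island counts are preserved). At z = 0.9: the cube (footprint 7.5×21) is included at this height (area 157.50 mm²); the cylinder at (10, -3.5): section is a regular 32-gon, circumradius r=11.5 (area = (32/2)·11.500²·sin(360°/32) = 412.81 mm²); the cylinder at (2, 11.5) is absent (z outside [2, 12]); After the difference (first − rest): starting from the 7.5×21 cube (157.50 mm²), the r=11.5 cylinder at (10, -3.5) partially overlaps it — only the 42.98 mm² overlap (of its 412.81 mm²) is removed, clipping the outline — area = 114.52 mm²; (whole slice rotated 40° about Z — lengths, areas and connectivity unchanged). Checking containment: the cross-section at z = 0.9 is a subset of the cross-section at z = 0.75.

entirely on top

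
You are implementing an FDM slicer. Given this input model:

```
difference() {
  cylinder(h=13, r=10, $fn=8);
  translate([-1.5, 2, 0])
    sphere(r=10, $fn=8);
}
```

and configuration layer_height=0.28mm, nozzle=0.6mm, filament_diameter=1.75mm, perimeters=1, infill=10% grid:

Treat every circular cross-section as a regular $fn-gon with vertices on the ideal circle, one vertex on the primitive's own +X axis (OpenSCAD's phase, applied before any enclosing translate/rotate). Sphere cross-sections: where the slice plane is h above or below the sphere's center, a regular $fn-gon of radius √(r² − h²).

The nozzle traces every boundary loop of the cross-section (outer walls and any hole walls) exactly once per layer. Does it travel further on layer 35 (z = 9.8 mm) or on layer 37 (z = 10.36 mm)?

Layer 35 (z = 9.8): the cylinder: section is a regular 8-gon, circumradius r=10 (perimeter = 2·8·10.000·sin(180°/8) = 61.23 mm); the sphere at (-1.5, 2): section is a regular 8-gon, circumradius = √(r²−h²) = √(10²−9.8²) = 1.990 (perimeter = 2·8·1.990·sin(180°/8) = 12.18 mm); Subtracting the remaining from the first: starting from the r=10 cylinder, the r=10 sphere at (-1.5, 2) lies wholly inside it (removes its full 11.20 mm² and its 12.18 mm outline becomes a hole wall) — boundary (outer + 1 inner loop) = 73.41 mm. So its perimeter = 73.41 mm. Layer 37 (z = 10.36): the cylinder: section is a regular 8-gon, circumradius r=10 (perimeter = 2·8·10.000·sin(180°/8) = 61.23 mm); the sphere at (-1.5, 2) is absent (|z−center|=10.360 > r=10); Taking the first minus the rest: none of the subtracted shapes is present at this height, so the r=10 cylinder is unchanged — boundary = 61.23 mm. So its perimeter = 61.23 mm. Layer 35 is larger (73.41 vs 61.23 mm).

layer 35 (z = 9.8 mm)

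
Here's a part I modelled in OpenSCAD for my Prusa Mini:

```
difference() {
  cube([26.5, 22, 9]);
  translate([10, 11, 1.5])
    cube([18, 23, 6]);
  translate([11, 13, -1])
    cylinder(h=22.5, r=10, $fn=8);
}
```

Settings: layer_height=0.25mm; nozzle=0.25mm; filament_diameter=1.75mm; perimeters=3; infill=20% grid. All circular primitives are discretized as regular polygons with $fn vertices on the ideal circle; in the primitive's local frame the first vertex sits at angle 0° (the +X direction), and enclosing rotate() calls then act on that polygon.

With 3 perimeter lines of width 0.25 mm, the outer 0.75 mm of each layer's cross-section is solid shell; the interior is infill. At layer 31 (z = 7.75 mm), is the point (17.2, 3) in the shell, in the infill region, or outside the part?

infill

At z = 7.75 mm: the 26.5×22 cube contributes its full rectangle; the cube at (10, 11) is absent (z outside [1.5, 7.5]); the cylinder at (11, 13): section is a regular 8-gon, circumradius r=10; After the difference (first − rest): starting from the 26.5×22 cube, the r=10 cylinder at (11, 13) partially overlaps it — only the 280.43 mm² overlap (of its 282.84 mm²) is removed, clipping the outline — 1 connected region. Overall, the cross-section is a single solid region. The nearest boundary edge runs (11.00, 3.00)→(18.07, 5.93); distance from the point to it = 2.37 mm. The point is inside the cross-section and 2.37 mm from the nearest boundary — more than the 0.75 mm shell width (3 × 0.25), so it's in the infill interior.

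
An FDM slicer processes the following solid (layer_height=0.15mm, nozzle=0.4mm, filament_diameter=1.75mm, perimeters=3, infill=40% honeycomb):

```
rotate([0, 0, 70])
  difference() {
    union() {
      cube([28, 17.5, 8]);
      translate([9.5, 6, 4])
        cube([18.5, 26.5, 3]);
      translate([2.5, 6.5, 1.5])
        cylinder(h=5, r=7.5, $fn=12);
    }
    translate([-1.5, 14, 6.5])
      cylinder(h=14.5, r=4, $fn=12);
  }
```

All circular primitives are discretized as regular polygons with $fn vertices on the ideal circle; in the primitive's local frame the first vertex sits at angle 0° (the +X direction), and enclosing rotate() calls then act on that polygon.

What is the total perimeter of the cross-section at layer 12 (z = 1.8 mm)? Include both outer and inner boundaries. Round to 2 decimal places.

96.01 mm

At z = 1.8 mm: the 28×17.5 cube contributes its full rectangle (perimeter 91.00 mm); the cube at (9.5, 6) is not intersected at this z (z outside [4, 7]); the r=7.5 cylinder at (2.5, 6.5) contributes a regular 12-gon of circumradius 7.5 (perimeter = 2·12·7.500·sin(180°/12) = 46.59 mm); Taking the union: the regions partially overlap (shared area 116.67 mm²), so the edge portions inside another operand are dropped and the merged outline is re-measured after clipping — boundary = 96.01 mm; the cylinder at (-1.5, 14) is absent (z outside [6.5, 21]); After the difference (first − rest): none of the subtracted shapes is present at this height, so that combined region is unchanged — boundary = 96.01 mm; (rotated 70° about Z; rotation is an isometry so areas/perimeters/island counts are preserved). Overall, the cross-section is a single solid region. Total boundary length (outer) = 96.01 mm.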